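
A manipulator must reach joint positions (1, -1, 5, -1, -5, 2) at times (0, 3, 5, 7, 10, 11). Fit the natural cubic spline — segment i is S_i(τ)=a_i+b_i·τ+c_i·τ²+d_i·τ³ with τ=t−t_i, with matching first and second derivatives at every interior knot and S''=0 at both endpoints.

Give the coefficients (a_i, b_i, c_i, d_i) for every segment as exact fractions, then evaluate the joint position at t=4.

  seg 0: a=1 b=-2924/1269 c=0 d=2078/11421
  seg 1: a=-1 b=3310/1269 c=2078/1269 d=-3659/5076
  seg 2: a=5 b=215/423 c=-6821/2538 d=2369/5076
  seg 3: a=-1 b=-5890/1269 c=143/1269 d=3769/11421
  seg 4: a=-5 b=6275/1269 c=1304/423 d=-1304/1269
S(4) = 12817/5076

Δ: Δ0=-2/3, Δ1=3, Δ2=-3, Δ3=-4/3, Δ4=7
row 1: diag=10, rhs=22; c'=1/5, d'=11/5
row 2: denom=8−2·1/5=38/5; d'=(-36−2·11/5)/(38/5)=-101/19
row 3: denom=10−2·5/19=180/19; d'=(10−2·-101/19)/(180/19)=98/45
row 4: denom=8−3·19/60=141/20; d'=(50−3·98/45)/(141/20)=2608/423
back: M4=2608/423
back: M3=98/45−19/60·2608/423=286/1269
back: M2=-101/19−5/19·286/1269=-6821/1269
back: M1=11/5−1/5·-6821/1269=4156/1269
M: M0=0, M1=4156/1269, M2=-6821/1269, M3=286/1269, M4=2608/423, M5=0
seg 0: a=1, c=M0/2=0, d=(M1−M0)/(6·3)=2078/11421, b=Δ0−h0·(2M0+M1)/6=-2924/1269
seg 1: a=-1, c=M1/2=2078/1269, d=(M2−M1)/(6·2)=-3659/5076, b=Δ1−h1·(2M1+M2)/6=3310/1269
seg 2: a=5, c=M2/2=-6821/2538, d=(M3−M2)/(6·2)=2369/5076, b=Δ2−h2·(2M2+M3)/6=215/423
seg 3: a=-1, c=M3/2=143/1269, d=(M4−M3)/(6·3)=3769/11421, b=Δ3−h3·(2M3+M4)/6=-5890/1269
seg 4: a=-5, c=M4/2=1304/423, d=(M5−M4)/(6·1)=-1304/1269, b=Δ4−h4·(2M4+M5)/6=6275/1269
t_q=4 → seg 1, τ=1; S=-1+3310/1269·τ+2078/1269·τ²+-3659/5076·τ³=12817/5076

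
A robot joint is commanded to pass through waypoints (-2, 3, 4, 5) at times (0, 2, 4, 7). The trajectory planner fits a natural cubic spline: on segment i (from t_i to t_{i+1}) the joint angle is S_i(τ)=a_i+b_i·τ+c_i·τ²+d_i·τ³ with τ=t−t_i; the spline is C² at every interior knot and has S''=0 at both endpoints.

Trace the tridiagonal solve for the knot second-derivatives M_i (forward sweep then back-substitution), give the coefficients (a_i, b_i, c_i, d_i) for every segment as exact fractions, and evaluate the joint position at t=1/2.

Δ: Δ0=5/2, Δ1=1/2, Δ2=1/3
row 1: diag=8, rhs=-12; c'=1/4, d'=-3/2
row 2: denom=10−2·1/4=19/2; d'=(-1−2·-3/2)/(19/2)=4/19
back: M2=4/19
back: M1=-3/2−1/4·4/19=-59/38
M: M0=0, M1=-59/38, M2=4/19, M3=0
seg 0: a=-2, c=M0/2=0, d=(M1−M0)/(6·2)=-59/456, b=Δ0−h0·(2M0+M1)/6=172/57
seg 1: a=3, c=M1/2=-59/76, d=(M2−M1)/(6·2)=67/456, b=Δ1−h1·(2M1+M2)/6=167/114
seg 2: a=4, c=M2/2=2/19, d=(M3−M2)/(6·3)=-2/171, b=Δ2−h2·(2M2+M3)/6=7/57
t_q=1/2 → seg 0, τ=1/2; S=-2+172/57·τ+0·τ²+-59/456·τ³=-617/1216

  seg 0: a=-2 b=172/57 c=0 d=-59/456
  seg 1: a=3 b=167/114 c=-59/76 d=67/456
  seg 2: a=4 b=7/57 c=2/19 d=-2/171
S(1/2) = -617/1216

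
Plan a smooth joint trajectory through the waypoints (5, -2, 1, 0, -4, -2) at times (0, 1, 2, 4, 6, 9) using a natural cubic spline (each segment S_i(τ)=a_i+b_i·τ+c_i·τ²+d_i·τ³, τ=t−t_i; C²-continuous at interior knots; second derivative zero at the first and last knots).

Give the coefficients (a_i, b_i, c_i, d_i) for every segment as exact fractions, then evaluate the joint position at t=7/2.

  seg 0: a=5 b=-11626/1191 c=0 d=3289/1191
  seg 1: a=-2 b=-1759/1191 c=3289/397 d=-4535/1191
  seg 2: a=1 b=4370/1191 c=-1246/397 d=5021/9528
  seg 3: a=0 b=-6101/2382 c=37/1588 d=613/4764
  seg 4: a=-4 b=-2201/2382 c=1263/1588 d=-421/4764
S(7/2) = 31013/25408

Δ: Δ0=-7, Δ1=3, Δ2=-1/2, Δ3=-2, Δ4=2/3
row 1: diag=4, rhs=60; c'=1/4, d'=15
row 2: denom=6−1·1/4=23/4; d'=(-21−1·15)/(23/4)=-144/23
row 3: denom=8−2·8/23=168/23; d'=(-9−2·-144/23)/(168/23)=27/56
row 4: denom=10−2·23/84=397/42; d'=(16−2·27/56)/(397/42)=1263/794
back: M4=1263/794
back: M3=27/56−23/84·1263/794=37/794
back: M2=-144/23−8/23·37/794=-2492/397
back: M1=15−1/4·-2492/397=6578/397
M: M0=0, M1=6578/397, M2=-2492/397, M3=37/794, M4=1263/794, M5=0
seg 0: a=5, c=M0/2=0, d=(M1−M0)/(6·1)=3289/1191, b=Δ0−h0·(2M0+M1)/6=-11626/1191
seg 1: a=-2, c=M1/2=3289/397, d=(M2−M1)/(6·1)=-4535/1191, b=Δ1−h1·(2M1+M2)/6=-1759/1191
seg 2: a=1, c=M2/2=-1246/397, d=(M3−M2)/(6·2)=5021/9528, b=Δ2−h2·(2M2+M3)/6=4370/1191
seg 3: a=0, c=M3/2=37/1588, d=(M4−M3)/(6·2)=613/4764, b=Δ3−h3·(2M3+M4)/6=-6101/2382
seg 4: a=-4, c=M4/2=1263/1588, d=(M5−M4)/(6·3)=-421/4764, b=Δ4−h4·(2M4+M5)/6=-2201/2382
t_q=7/2 → seg 2, τ=3/2; S=1+4370/1191·τ+-1246/397·τ²+5021/9528·τ³=31013/25408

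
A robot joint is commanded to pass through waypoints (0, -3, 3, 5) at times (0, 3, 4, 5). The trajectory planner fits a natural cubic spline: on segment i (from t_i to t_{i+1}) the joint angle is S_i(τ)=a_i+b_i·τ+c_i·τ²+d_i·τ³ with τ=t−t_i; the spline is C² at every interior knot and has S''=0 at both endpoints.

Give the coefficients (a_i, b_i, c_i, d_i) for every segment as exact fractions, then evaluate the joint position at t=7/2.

  seg 0: a=0 b=-127/31 c=0 d=32/93
  seg 1: a=-3 b=161/31 c=96/31 d=-71/31
  seg 2: a=3 b=140/31 c=-117/31 d=39/31
S(7/2) = 21/248

Δ: Δ0=-1, Δ1=6, Δ2=2
row 1: diag=8, rhs=42; c'=1/8, d'=21/4
row 2: denom=4−1·1/8=31/8; d'=(-24−1·21/4)/(31/8)=-234/31
back: M2=-234/31
back: M1=21/4−1/8·-234/31=192/31
M: M0=0, M1=192/31, M2=-234/31, M3=0
seg 0: a=0, c=M0/2=0, d=(M1−M0)/(6·3)=32/93, b=Δ0−h0·(2M0+M1)/6=-127/31
seg 1: a=-3, c=M1/2=96/31, d=(M2−M1)/(6·1)=-71/31, b=Δ1−h1·(2M1+M2)/6=161/31
seg 2: a=3, c=M2/2=-117/31, d=(M3−M2)/(6·1)=39/31, b=Δ2−h2·(2M2+M3)/6=140/31
t_q=7/2 → seg 1, τ=1/2; S=-3+161/31·τ+96/31·τ²+-71/31·τ³=21/248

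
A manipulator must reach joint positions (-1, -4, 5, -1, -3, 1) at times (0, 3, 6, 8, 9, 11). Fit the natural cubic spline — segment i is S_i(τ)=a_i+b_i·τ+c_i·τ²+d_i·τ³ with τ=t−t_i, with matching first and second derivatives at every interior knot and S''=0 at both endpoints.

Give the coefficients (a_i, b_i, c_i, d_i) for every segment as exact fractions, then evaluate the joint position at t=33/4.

  seg 0: a=-1 b=-3145/1199 c=0 d=1946/10791
  seg 1: a=-4 b=2693/1199 c=1946/1199 d=-4934/10791
  seg 2: a=5 b=-433/1199 c=-2988/1199 d=703/1199
  seg 3: a=-1 b=-359/109 c=1230/1199 d=321/1199
  seg 4: a=-3 b=-526/1199 c=2193/1199 d=-731/2398
S(33/4) = -134679/76736

Δ: Δ0=-1, Δ1=3, Δ2=-3, Δ3=-2, Δ4=2
row 1: diag=12, rhs=24; c'=1/4, d'=2
row 2: denom=10−3·1/4=37/4; d'=(-36−3·2)/(37/4)=-168/37
row 3: denom=6−2·8/37=206/37; d'=(6−2·-168/37)/(206/37)=279/103
row 4: denom=6−1·37/206=1199/206; d'=(24−1·279/103)/(1199/206)=4386/1199
back: M4=4386/1199
back: M3=279/103−37/206·4386/1199=2460/1199
back: M2=-168/37−8/37·2460/1199=-5976/1199
back: M1=2−1/4·-5976/1199=3892/1199
M: M0=0, M1=3892/1199, M2=-5976/1199, M3=2460/1199, M4=4386/1199, M5=0
seg 0: a=-1, c=M0/2=0, d=(M1−M0)/(6·3)=1946/10791, b=Δ0−h0·(2M0+M1)/6=-3145/1199
seg 1: a=-4, c=M1/2=1946/1199, d=(M2−M1)/(6·3)=-4934/10791, b=Δ1−h1·(2M1+M2)/6=2693/1199
seg 2: a=5, c=M2/2=-2988/1199, d=(M3−M2)/(6·2)=703/1199, b=Δ2−h2·(2M2+M3)/6=-433/1199
seg 3: a=-1, c=M3/2=1230/1199, d=(M4−M3)/(6·1)=321/1199, b=Δ3−h3·(2M3+M4)/6=-359/109
seg 4: a=-3, c=M4/2=2193/1199, d=(M5−M4)/(6·2)=-731/2398, b=Δ4−h4·(2M4+M5)/6=-526/1199
t_q=33/4 → seg 3, τ=1/4; S=-1+-359/109·τ+1230/1199·τ²+321/1199·τ³=-134679/76736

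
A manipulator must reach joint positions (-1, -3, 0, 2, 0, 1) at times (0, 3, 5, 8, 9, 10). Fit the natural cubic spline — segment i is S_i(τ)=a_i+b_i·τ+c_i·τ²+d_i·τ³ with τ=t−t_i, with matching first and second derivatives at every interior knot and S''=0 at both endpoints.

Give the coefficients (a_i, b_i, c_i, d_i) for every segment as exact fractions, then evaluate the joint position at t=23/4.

Δ: Δ0=-2/3, Δ1=3/2, Δ2=2/3, Δ3=-2, Δ4=1
row 1: diag=10, rhs=13; c'=1/5, d'=13/10
row 2: denom=10−2·1/5=48/5; d'=(-5−2·13/10)/(48/5)=-19/24
row 3: denom=8−3·5/16=113/16; d'=(-16−3·-19/24)/(113/16)=-218/113
row 4: denom=4−1·16/113=436/113; d'=(18−1·-218/113)/(436/113)=563/109
back: M4=563/109
back: M3=-218/113−16/113·563/109=-290/109
back: M2=-19/24−5/16·-290/109=13/327
back: M1=13/10−1/5·13/327=845/654
M: M0=0, M1=845/654, M2=13/327, M3=-290/109, M4=563/109, M5=0
seg 0: a=-1, c=M0/2=0, d=(M1−M0)/(6·3)=845/11772, b=Δ0−h0·(2M0+M1)/6=-1717/1308
seg 1: a=-3, c=M1/2=845/1308, d=(M2−M1)/(6·2)=-91/872, b=Δ1−h1·(2M1+M2)/6=409/654
seg 2: a=0, c=M2/2=13/654, d=(M3−M2)/(6·3)=-883/5886, b=Δ2−h2·(2M2+M3)/6=640/327
seg 3: a=2, c=M3/2=-145/109, d=(M4−M3)/(6·1)=853/654, b=Δ3−h3·(2M3+M4)/6=-1291/654
seg 4: a=0, c=M4/2=563/218, d=(M5−M4)/(6·1)=-563/654, b=Δ4−h4·(2M4+M5)/6=-236/327
t_q=23/4 → seg 2, τ=3/4; S=0+640/327·τ+13/654·τ²+-883/5886·τ³=19753/13952

  seg 0: a=-1 b=-1717/1308 c=0 d=845/11772
  seg 1: a=-3 b=409/654 c=845/1308 d=-91/872
  seg 2: a=0 b=640/327 c=13/654 d=-883/5886
  seg 3: a=2 b=-1291/654 c=-145/109 d=853/654
  seg 4: a=0 b=-236/327 c=563/218 d=-563/654
S(23/4) = 19753/13952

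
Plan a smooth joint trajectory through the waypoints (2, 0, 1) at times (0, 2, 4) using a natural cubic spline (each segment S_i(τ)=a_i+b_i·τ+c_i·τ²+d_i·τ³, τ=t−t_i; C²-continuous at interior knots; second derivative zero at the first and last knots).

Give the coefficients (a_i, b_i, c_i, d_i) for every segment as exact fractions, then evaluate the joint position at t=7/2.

  seg 0: a=2 b=-11/8 c=0 d=3/32
  seg 1: a=0 b=-1/4 c=9/16 d=-3/32
S(7/2) = 147/256

Δ: Δ0=-1, Δ1=1/2
row 1: diag=8, rhs=9; c'=1/4, d'=9/8
back: M1=9/8
M: M0=0, M1=9/8, M2=0
seg 0: a=2, c=M0/2=0, d=(M1−M0)/(6·2)=3/32, b=Δ0−h0·(2M0+M1)/6=-11/8
seg 1: a=0, c=M1/2=9/16, d=(M2−M1)/(6·2)=-3/32, b=Δ1−h1·(2M1+M2)/6=-1/4
t_q=7/2 → seg 1, τ=3/2; S=0+-1/4·τ+9/16·τ²+-3/32·τ³=147/256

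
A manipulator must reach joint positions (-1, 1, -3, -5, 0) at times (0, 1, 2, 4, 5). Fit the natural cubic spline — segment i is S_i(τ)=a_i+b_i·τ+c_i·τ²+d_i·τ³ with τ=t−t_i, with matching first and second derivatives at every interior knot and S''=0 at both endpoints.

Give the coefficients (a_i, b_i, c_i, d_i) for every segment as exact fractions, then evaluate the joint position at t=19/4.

  seg 0: a=-1 b=221/61 c=0 d=-99/61
  seg 1: a=1 b=-76/61 c=-297/61 d=129/61
  seg 2: a=-3 b=-283/61 c=90/61 d=21/122
  seg 3: a=-5 b=203/61 c=153/61 d=-51/61
S(19/4) = -5645/3904

Δ: Δ0=2, Δ1=-4, Δ2=-1, Δ3=5
row 1: diag=4, rhs=-36; c'=1/4, d'=-9
row 2: denom=6−1·1/4=23/4; d'=(18−1·-9)/(23/4)=108/23
row 3: denom=6−2·8/23=122/23; d'=(36−2·108/23)/(122/23)=306/61
back: M3=306/61
back: M2=108/23−8/23·306/61=180/61
back: M1=-9−1/4·180/61=-594/61
M: M0=0, M1=-594/61, M2=180/61, M3=306/61, M4=0
seg 0: a=-1, c=M0/2=0, d=(M1−M0)/(6·1)=-99/61, b=Δ0−h0·(2M0+M1)/6=221/61
seg 1: a=1, c=M1/2=-297/61, d=(M2−M1)/(6·1)=129/61, b=Δ1−h1·(2M1+M2)/6=-76/61
seg 2: a=-3, c=M2/2=90/61, d=(M3−M2)/(6·2)=21/122, b=Δ2−h2·(2M2+M3)/6=-283/61
seg 3: a=-5, c=M3/2=153/61, d=(M4−M3)/(6·1)=-51/61, b=Δ3−h3·(2M3+M4)/6=203/61
t_q=19/4 → seg 3, τ=3/4; S=-5+203/61·τ+153/61·τ²+-51/61·τ³=-5645/3904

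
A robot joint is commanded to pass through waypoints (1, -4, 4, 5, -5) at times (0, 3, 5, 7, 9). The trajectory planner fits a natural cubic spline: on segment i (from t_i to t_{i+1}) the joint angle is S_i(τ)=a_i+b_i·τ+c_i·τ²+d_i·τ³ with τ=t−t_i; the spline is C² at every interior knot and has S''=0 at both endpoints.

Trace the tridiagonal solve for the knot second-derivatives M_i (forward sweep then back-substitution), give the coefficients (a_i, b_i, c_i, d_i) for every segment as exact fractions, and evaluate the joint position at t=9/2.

Δ: Δ0=-5/3, Δ1=4, Δ2=1/2, Δ3=-5
row 1: diag=10, rhs=34; c'=1/5, d'=17/5
row 2: denom=8−2·1/5=38/5; d'=(-21−2·17/5)/(38/5)=-139/38
row 3: denom=8−2·5/19=142/19; d'=(-33−2·-139/38)/(142/19)=-244/71
back: M3=-244/71
back: M2=-139/38−5/19·-244/71=-391/142
back: M1=17/5−1/5·-391/142=561/142
M: M0=0, M1=561/142, M2=-391/142, M3=-244/71, M4=0
seg 0: a=1, c=M0/2=0, d=(M1−M0)/(6·3)=187/852, b=Δ0−h0·(2M0+M1)/6=-3103/852
seg 1: a=-4, c=M1/2=561/284, d=(M2−M1)/(6·2)=-119/213, b=Δ1−h1·(2M1+M2)/6=973/426
seg 2: a=4, c=M2/2=-391/284, d=(M3−M2)/(6·2)=-97/1704, b=Δ2−h2·(2M2+M3)/6=1483/426
seg 3: a=5, c=M3/2=-122/71, d=(M4−M3)/(6·2)=61/213, b=Δ3−h3·(2M3+M4)/6=-577/213
t_q=9/2 → seg 1, τ=3/2; S=-4+973/426·τ+561/284·τ²+-119/213·τ³=2255/1136

  seg 0: a=1 b=-3103/852 c=0 d=187/852
  seg 1: a=-4 b=973/426 c=561/284 d=-119/213
  seg 2: a=4 b=1483/426 c=-391/284 d=-97/1704
  seg 3: a=5 b=-577/213 c=-122/71 d=61/213
S(9/2) = 2255/1136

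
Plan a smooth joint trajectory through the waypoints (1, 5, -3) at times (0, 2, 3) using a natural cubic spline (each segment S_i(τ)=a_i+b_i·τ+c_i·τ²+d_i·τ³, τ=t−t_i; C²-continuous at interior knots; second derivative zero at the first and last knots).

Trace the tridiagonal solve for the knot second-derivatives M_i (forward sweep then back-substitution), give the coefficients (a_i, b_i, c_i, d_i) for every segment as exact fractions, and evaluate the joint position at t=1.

  seg 0: a=1 b=16/3 c=0 d=-5/6
  seg 1: a=5 b=-14/3 c=-5 d=5/3
S(1) = 11/2

Δ: Δ0=2, Δ1=-8
row 1: diag=6, rhs=-60; c'=1/6, d'=-10
back: M1=-10
M: M0=0, M1=-10, M2=0
seg 0: a=1, c=M0/2=0, d=(M1−M0)/(6·2)=-5/6, b=Δ0−h0·(2M0+M1)/6=16/3
seg 1: a=5, c=M1/2=-5, d=(M2−M1)/(6·1)=5/3, b=Δ1−h1·(2M1+M2)/6=-14/3
t_q=1 → seg 0, τ=1; S=1+16/3·τ+0·τ²+-5/6·τ³=11/2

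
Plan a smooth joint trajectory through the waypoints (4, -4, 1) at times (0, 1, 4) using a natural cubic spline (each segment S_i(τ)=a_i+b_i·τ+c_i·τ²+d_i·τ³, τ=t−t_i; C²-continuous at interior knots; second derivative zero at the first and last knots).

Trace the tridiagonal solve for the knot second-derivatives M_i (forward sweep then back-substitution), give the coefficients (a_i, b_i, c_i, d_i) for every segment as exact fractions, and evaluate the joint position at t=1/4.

  seg 0: a=4 b=-221/24 c=0 d=29/24
  seg 1: a=-4 b=-67/12 c=29/8 d=-29/72
S(1/4) = 879/512

Δ: Δ0=-8, Δ1=5/3
row 1: diag=8, rhs=58; c'=3/8, d'=29/4
back: M1=29/4
M: M0=0, M1=29/4, M2=0
seg 0: a=4, c=M0/2=0, d=(M1−M0)/(6·1)=29/24, b=Δ0−h0·(2M0+M1)/6=-221/24
seg 1: a=-4, c=M1/2=29/8, d=(M2−M1)/(6·3)=-29/72, b=Δ1−h1·(2M1+M2)/6=-67/12
t_q=1/4 → seg 0, τ=1/4; S=4+-221/24·τ+0·τ²+29/24·τ³=879/512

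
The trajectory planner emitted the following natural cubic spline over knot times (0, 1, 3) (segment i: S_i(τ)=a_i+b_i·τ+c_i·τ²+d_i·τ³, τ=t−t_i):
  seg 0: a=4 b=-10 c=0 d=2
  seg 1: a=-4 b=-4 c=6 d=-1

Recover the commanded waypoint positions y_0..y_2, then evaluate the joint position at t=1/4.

y_0=4 y_1=-4 y_2=4
S(1/4) = 49/32

y_0 = S_0(0) = a_0 = 4
y_1 = S_1(0) = a_1 = -4
y_2 = S_1(2) = 4
t_q=1/4 is in segment 0 (τ=1/4); S_0(τ)=49/32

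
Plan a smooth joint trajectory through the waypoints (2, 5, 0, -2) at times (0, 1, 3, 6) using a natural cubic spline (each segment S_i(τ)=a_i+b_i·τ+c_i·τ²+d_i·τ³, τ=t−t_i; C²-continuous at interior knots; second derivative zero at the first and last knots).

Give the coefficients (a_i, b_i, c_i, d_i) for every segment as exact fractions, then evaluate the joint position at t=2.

  seg 0: a=2 b=85/21 c=0 d=-22/21
  seg 1: a=5 b=19/21 c=-22/7 d=121/168
  seg 2: a=0 b=-127/42 c=33/28 d=-11/84
S(2) = 195/56

Δ: Δ0=3, Δ1=-5/2, Δ2=-2/3
row 1: diag=6, rhs=-33; c'=1/3, d'=-11/2
row 2: denom=10−2·1/3=28/3; d'=(11−2·-11/2)/(28/3)=33/14
back: M2=33/14
back: M1=-11/2−1/3·33/14=-44/7
M: M0=0, M1=-44/7, M2=33/14, M3=0
seg 0: a=2, c=M0/2=0, d=(M1−M0)/(6·1)=-22/21, b=Δ0−h0·(2M0+M1)/6=85/21
seg 1: a=5, c=M1/2=-22/7, d=(M2−M1)/(6·2)=121/168, b=Δ1−h1·(2M1+M2)/6=19/21
seg 2: a=0, c=M2/2=33/28, d=(M3−M2)/(6·3)=-11/84, b=Δ2−h2·(2M2+M3)/6=-127/42
t_q=2 → seg 1, τ=1; S=5+19/21·τ+-22/7·τ²+121/168·τ³=195/56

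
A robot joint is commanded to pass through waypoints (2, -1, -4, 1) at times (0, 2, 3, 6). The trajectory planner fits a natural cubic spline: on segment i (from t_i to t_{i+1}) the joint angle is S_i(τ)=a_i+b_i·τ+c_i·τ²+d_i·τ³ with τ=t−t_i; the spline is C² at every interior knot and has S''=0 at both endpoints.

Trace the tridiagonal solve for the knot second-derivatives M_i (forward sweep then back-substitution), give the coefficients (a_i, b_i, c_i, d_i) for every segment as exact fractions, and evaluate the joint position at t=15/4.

  seg 0: a=2 b=-223/282 c=0 d=-25/141
  seg 1: a=-1 b=-823/282 c=-50/47 d=277/282
  seg 2: a=-4 b=-296/141 c=177/94 d=-59/282
S(15/4) = -27695/6016

Δ: Δ0=-3/2, Δ1=-3, Δ2=5/3
row 1: diag=6, rhs=-9; c'=1/6, d'=-3/2
row 2: denom=8−1·1/6=47/6; d'=(28−1·-3/2)/(47/6)=177/47
back: M2=177/47
back: M1=-3/2−1/6·177/47=-100/47
M: M0=0, M1=-100/47, M2=177/47, M3=0
seg 0: a=2, c=M0/2=0, d=(M1−M0)/(6·2)=-25/141, b=Δ0−h0·(2M0+M1)/6=-223/282
seg 1: a=-1, c=M1/2=-50/47, d=(M2−M1)/(6·1)=277/282, b=Δ1−h1·(2M1+M2)/6=-823/282
seg 2: a=-4, c=M2/2=177/94, d=(M3−M2)/(6·3)=-59/282, b=Δ2−h2·(2M2+M3)/6=-296/141
t_q=15/4 → seg 2, τ=3/4; S=-4+-296/141·τ+177/94·τ²+-59/282·τ³=-27695/6016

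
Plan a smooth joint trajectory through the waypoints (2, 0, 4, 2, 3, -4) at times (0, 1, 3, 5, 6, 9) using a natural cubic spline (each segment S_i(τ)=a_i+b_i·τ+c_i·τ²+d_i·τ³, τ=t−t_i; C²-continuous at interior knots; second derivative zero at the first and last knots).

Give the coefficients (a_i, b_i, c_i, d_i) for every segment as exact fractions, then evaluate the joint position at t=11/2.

Δ: Δ0=-2, Δ1=2, Δ2=-1, Δ3=1, Δ4=-7/3
row 1: diag=6, rhs=24; c'=1/3, d'=4
row 2: denom=8−2·1/3=22/3; d'=(-18−2·4)/(22/3)=-39/11
row 3: denom=6−2·3/11=60/11; d'=(12−2·-39/11)/(60/11)=7/2
row 4: denom=8−1·11/60=469/60; d'=(-20−1·7/2)/(469/60)=-1410/469
back: M4=-1410/469
back: M3=7/2−11/60·-1410/469=1900/469
back: M2=-39/11−3/11·1900/469=-2181/469
back: M1=4−1/3·-2181/469=2603/469
M: M0=0, M1=2603/469, M2=-2181/469, M3=1900/469, M4=-1410/469, M5=0
seg 0: a=2, c=M0/2=0, d=(M1−M0)/(6·1)=2603/2814, b=Δ0−h0·(2M0+M1)/6=-8231/2814
seg 1: a=0, c=M1/2=2603/938, d=(M2−M1)/(6·2)=-1196/1407, b=Δ1−h1·(2M1+M2)/6=-211/1407
seg 2: a=4, c=M2/2=-2181/938, d=(M3−M2)/(6·2)=583/804, b=Δ2−h2·(2M2+M3)/6=1055/1407
seg 3: a=2, c=M3/2=950/469, d=(M4−M3)/(6·1)=-1655/1407, b=Δ3−h3·(2M3+M4)/6=212/1407
seg 4: a=3, c=M4/2=-705/469, d=(M5−M4)/(6·3)=235/1407, b=Δ4−h4·(2M4+M5)/6=947/1407
t_q=11/2 → seg 3, τ=1/2; S=2+212/1407·τ+950/469·τ²+-1655/1407·τ³=1305/536

  seg 0: a=2 b=-8231/2814 c=0 d=2603/2814
  seg 1: a=0 b=-211/1407 c=2603/938 d=-1196/1407
  seg 2: a=4 b=1055/1407 c=-2181/938 d=583/804
  seg 3: a=2 b=212/1407 c=950/469 d=-1655/1407
  seg 4: a=3 b=947/1407 c=-705/469 d=235/1407
S(11/2) = 1305/536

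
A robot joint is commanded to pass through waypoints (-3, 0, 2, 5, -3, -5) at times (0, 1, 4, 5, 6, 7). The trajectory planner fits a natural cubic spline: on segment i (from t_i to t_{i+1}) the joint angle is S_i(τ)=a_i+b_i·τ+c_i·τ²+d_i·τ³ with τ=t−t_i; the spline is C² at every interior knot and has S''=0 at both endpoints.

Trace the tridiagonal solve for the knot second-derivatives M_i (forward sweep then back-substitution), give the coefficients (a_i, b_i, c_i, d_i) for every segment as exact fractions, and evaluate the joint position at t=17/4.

  seg 0: a=-3 b=8714/2379 c=0 d=-1577/2379
  seg 1: a=0 b=3983/2379 c=-1577/793 d=3932/7137
  seg 2: a=2 b=845/183 c=2355/793 d=-10913/2379
  seg 3: a=5 b=-7624/2379 c=-8558/793 d=14266/2379
  seg 4: a=-3 b=-16174/2379 c=5708/793 d=-5708/2379
S(17/4) = 165873/50752

Δ: Δ0=3, Δ1=2/3, Δ2=3, Δ3=-8, Δ4=-2
row 1: diag=8, rhs=-14; c'=3/8, d'=-7/4
row 2: denom=8−3·3/8=55/8; d'=(14−3·-7/4)/(55/8)=14/5
row 3: denom=4−1·8/55=212/55; d'=(-66−1·14/5)/(212/55)=-946/53
row 4: denom=4−1·55/212=793/212; d'=(36−1·-946/53)/(793/212)=11416/793
back: M4=11416/793
back: M3=-946/53−55/212·11416/793=-17116/793
back: M2=14/5−8/55·-17116/793=4710/793
back: M1=-7/4−3/8·4710/793=-3154/793
M: M0=0, M1=-3154/793, M2=4710/793, M3=-17116/793, M4=11416/793, M5=0
seg 0: a=-3, c=M0/2=0, d=(M1−M0)/(6·1)=-1577/2379, b=Δ0−h0·(2M0+M1)/6=8714/2379
seg 1: a=0, c=M1/2=-1577/793, d=(M2−M1)/(6·3)=3932/7137, b=Δ1−h1·(2M1+M2)/6=3983/2379
seg 2: a=2, c=M2/2=2355/793, d=(M3−M2)/(6·1)=-10913/2379, b=Δ2−h2·(2M2+M3)/6=845/183
seg 3: a=5, c=M3/2=-8558/793, d=(M4−M3)/(6·1)=14266/2379, b=Δ3−h3·(2M3+M4)/6=-7624/2379
seg 4: a=-3, c=M4/2=5708/793, d=(M5−M4)/(6·1)=-5708/2379, b=Δ4−h4·(2M4+M5)/6=-16174/2379
t_q=17/4 → seg 2, τ=1/4; S=2+845/183·τ+2355/793·τ²+-10913/2379·τ³=165873/50752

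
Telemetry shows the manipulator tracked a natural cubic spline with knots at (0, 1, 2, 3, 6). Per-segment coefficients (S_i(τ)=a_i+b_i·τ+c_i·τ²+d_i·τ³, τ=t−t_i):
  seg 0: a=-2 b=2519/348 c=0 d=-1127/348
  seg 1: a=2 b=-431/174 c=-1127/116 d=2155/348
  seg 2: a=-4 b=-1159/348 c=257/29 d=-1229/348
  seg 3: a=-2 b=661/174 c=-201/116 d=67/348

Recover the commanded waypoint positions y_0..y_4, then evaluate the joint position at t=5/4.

y_0=-2 y_1=2 y_2=-4 y_3=-2 y_4=-1
S(5/4) = 6461/7424

y_0 = S_0(0) = a_0 = -2
y_1 = S_1(0) = a_1 = 2
y_2 = S_2(0) = a_2 = -4
y_3 = S_3(0) = a_3 = -2
y_4 = S_3(3) = -1
t_q=5/4 is in segment 1 (τ=1/4); S_1(τ)=6461/7424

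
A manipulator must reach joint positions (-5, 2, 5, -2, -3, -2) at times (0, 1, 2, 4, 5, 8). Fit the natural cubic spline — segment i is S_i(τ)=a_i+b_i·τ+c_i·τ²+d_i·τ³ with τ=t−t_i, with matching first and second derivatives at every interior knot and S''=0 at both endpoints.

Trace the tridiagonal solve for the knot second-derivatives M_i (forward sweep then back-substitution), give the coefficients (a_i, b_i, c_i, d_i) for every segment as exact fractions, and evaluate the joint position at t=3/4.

Δ: Δ0=7, Δ1=3, Δ2=-7/2, Δ3=-1, Δ4=1/3
row 1: diag=4, rhs=-24; c'=1/4, d'=-6
row 2: denom=6−1·1/4=23/4; d'=(-39−1·-6)/(23/4)=-132/23
row 3: denom=6−2·8/23=122/23; d'=(15−2·-132/23)/(122/23)=609/122
row 4: denom=8−1·23/122=953/122; d'=(8−1·609/122)/(953/122)=367/953
back: M4=367/953
back: M3=609/122−23/122·367/953=4688/953
back: M2=-132/23−8/23·4688/953=-7100/953
back: M1=-6−1/4·-7100/953=-3943/953
M: M0=0, M1=-3943/953, M2=-7100/953, M3=4688/953, M4=367/953, M5=0
seg 0: a=-5, c=M0/2=0, d=(M1−M0)/(6·1)=-3943/5718, b=Δ0−h0·(2M0+M1)/6=43969/5718
seg 1: a=2, c=M1/2=-3943/1906, d=(M2−M1)/(6·1)=-3157/5718, b=Δ1−h1·(2M1+M2)/6=16070/2859
seg 2: a=5, c=M2/2=-3550/953, d=(M3−M2)/(6·2)=2947/2859, b=Δ2−h2·(2M2+M3)/6=-989/5718
seg 3: a=-2, c=M3/2=2344/953, d=(M4−M3)/(6·1)=-4321/5718, b=Δ3−h3·(2M3+M4)/6=-15461/5718
seg 4: a=-3, c=M4/2=367/1906, d=(M5−M4)/(6·3)=-367/17154, b=Δ4−h4·(2M4+M5)/6=-148/2859
t_q=3/4 → seg 0, τ=3/4; S=-5+43969/5718·τ+0·τ²+-3943/5718·τ³=58097/121984

  seg 0: a=-5 b=43969/5718 c=0 d=-3943/5718
  seg 1: a=2 b=16070/2859 c=-3943/1906 d=-3157/5718
  seg 2: a=5 b=-989/5718 c=-3550/953 d=2947/2859
  seg 3: a=-2 b=-15461/5718 c=2344/953 d=-4321/5718
  seg 4: a=-3 b=-148/2859 c=367/1906 d=-367/17154
S(3/4) = 58097/121984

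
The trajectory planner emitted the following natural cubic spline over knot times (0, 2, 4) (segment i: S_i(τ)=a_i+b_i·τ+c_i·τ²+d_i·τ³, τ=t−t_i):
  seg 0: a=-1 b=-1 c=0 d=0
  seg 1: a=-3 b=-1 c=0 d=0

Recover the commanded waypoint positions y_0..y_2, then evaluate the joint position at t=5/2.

y_0 = S_0(0) = a_0 = -1
y_1 = S_1(0) = a_1 = -3
y_2 = S_1(2) = -5
t_q=5/2 is in segment 1 (τ=1/2); S_1(τ)=-7/2

y_0=-1 y_1=-3 y_2=-5
S(5/2) = -7/2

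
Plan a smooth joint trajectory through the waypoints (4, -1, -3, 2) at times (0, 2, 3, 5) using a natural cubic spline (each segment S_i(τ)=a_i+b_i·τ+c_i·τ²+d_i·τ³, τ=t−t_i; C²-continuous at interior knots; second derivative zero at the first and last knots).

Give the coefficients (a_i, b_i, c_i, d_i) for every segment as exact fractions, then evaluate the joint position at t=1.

  seg 0: a=4 b=-169/70 c=0 d=-3/140
  seg 1: a=-1 b=-187/70 c=-9/70 d=4/5
  seg 2: a=-3 b=-37/70 c=159/70 d=-53/140
S(1) = 219/140

Δ: Δ0=-5/2, Δ1=-2, Δ2=5/2
row 1: diag=6, rhs=3; c'=1/6, d'=1/2
row 2: denom=6−1·1/6=35/6; d'=(27−1·1/2)/(35/6)=159/35
back: M2=159/35
back: M1=1/2−1/6·159/35=-9/35
M: M0=0, M1=-9/35, M2=159/35, M3=0
seg 0: a=4, c=M0/2=0, d=(M1−M0)/(6·2)=-3/140, b=Δ0−h0·(2M0+M1)/6=-169/70
seg 1: a=-1, c=M1/2=-9/70, d=(M2−M1)/(6·1)=4/5, b=Δ1−h1·(2M1+M2)/6=-187/70
seg 2: a=-3, c=M2/2=159/70, d=(M3−M2)/(6·2)=-53/140, b=Δ2−h2·(2M2+M3)/6=-37/70
t_q=1 → seg 0, τ=1; S=4+-169/70·τ+0·τ²+-3/140·τ³=219/140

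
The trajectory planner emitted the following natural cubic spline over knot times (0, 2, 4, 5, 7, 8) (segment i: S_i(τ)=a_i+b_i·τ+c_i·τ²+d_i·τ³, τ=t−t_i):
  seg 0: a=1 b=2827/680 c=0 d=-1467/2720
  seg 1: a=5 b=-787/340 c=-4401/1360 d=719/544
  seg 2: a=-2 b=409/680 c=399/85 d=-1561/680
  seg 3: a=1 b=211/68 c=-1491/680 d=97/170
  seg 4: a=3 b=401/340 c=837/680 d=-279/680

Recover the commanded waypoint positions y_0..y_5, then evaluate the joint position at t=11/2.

y_0 = S_0(0) = a_0 = 1
y_1 = S_1(0) = a_1 = 5
y_2 = S_2(0) = a_2 = -2
y_3 = S_3(0) = a_3 = 1
y_4 = S_4(0) = a_4 = 3
y_5 = S_4(1) = 5
t_q=11/2 is in segment 3 (τ=1/2); S_3(τ)=5643/2720

y_0=1 y_1=5 y_2=-2 y_3=1 y_4=3 y_5=5
S(11/2) = 5643/2720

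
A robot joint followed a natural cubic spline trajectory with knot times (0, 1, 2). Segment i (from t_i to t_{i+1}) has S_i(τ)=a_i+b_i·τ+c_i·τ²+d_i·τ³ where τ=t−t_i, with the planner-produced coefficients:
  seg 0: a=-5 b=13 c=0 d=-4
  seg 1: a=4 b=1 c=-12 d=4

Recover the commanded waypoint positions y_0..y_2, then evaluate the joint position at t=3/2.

y_0 = S_0(0) = a_0 = -5
y_1 = S_1(0) = a_1 = 4
y_2 = S_1(1) = -3
t_q=3/2 is in segment 1 (τ=1/2); S_1(τ)=2

y_0=-5 y_1=4 y_2=-3
S(3/2) = 2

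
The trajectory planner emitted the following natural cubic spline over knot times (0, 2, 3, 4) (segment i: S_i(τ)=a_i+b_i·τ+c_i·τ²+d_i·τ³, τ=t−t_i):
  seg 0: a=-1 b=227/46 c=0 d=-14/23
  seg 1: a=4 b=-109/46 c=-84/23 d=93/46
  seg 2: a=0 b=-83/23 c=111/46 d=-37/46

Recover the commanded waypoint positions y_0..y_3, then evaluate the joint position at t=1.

y_0=-1 y_1=4 y_2=0 y_3=-2
S(1) = 153/46

y_0 = S_0(0) = a_0 = -1
y_1 = S_1(0) = a_1 = 4
y_2 = S_2(0) = a_2 = 0
y_3 = S_2(1) = -2
t_q=1 is in segment 0 (τ=1); S_0(τ)=153/46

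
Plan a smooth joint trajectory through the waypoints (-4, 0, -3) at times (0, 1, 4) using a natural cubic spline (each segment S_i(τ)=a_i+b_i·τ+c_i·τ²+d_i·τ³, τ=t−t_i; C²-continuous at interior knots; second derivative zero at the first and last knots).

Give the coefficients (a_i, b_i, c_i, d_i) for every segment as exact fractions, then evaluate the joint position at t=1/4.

  seg 0: a=-4 b=37/8 c=0 d=-5/8
  seg 1: a=0 b=11/4 c=-15/8 d=5/24
S(1/4) = -1461/512

Δ: Δ0=4, Δ1=-1
row 1: diag=8, rhs=-30; c'=3/8, d'=-15/4
back: M1=-15/4
M: M0=0, M1=-15/4, M2=0
seg 0: a=-4, c=M0/2=0, d=(M1−M0)/(6·1)=-5/8, b=Δ0−h0·(2M0+M1)/6=37/8
seg 1: a=0, c=M1/2=-15/8, d=(M2−M1)/(6·3)=5/24, b=Δ1−h1·(2M1+M2)/6=11/4
t_q=1/4 → seg 0, τ=1/4; S=-4+37/8·τ+0·τ²+-5/8·τ³=-1461/512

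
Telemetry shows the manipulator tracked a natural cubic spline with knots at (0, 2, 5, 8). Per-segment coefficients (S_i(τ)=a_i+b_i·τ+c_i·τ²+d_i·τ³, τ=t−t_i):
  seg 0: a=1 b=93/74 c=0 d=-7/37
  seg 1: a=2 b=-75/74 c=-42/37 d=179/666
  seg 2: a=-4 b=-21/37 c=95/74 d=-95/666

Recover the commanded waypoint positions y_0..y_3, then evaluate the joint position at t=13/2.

y_0 = S_0(0) = a_0 = 1
y_1 = S_1(0) = a_1 = 2
y_2 = S_2(0) = a_2 = -4
y_3 = S_2(3) = 2
t_q=13/2 is in segment 2 (τ=3/2); S_2(τ)=-1447/592

y_0=1 y_1=2 y_2=-4 y_3=2
S(13/2) = -1447/592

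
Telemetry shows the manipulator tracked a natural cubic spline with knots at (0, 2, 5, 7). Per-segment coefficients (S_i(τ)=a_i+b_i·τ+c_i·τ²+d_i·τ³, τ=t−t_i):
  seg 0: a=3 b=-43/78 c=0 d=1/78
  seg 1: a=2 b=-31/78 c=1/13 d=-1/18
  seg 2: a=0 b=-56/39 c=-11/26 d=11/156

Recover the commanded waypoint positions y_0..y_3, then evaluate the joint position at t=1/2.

y_0=3 y_1=2 y_2=0 y_3=-4
S(1/2) = 567/208

y_0 = S_0(0) = a_0 = 3
y_1 = S_1(0) = a_1 = 2
y_2 = S_2(0) = a_2 = 0
y_3 = S_2(2) = -4
t_q=1/2 is in segment 0 (τ=1/2); S_0(τ)=567/208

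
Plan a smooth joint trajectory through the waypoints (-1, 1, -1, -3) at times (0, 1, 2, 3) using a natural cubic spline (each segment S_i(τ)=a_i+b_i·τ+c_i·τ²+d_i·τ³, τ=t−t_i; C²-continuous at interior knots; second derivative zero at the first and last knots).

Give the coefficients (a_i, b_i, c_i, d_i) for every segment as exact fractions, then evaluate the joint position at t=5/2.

Δ: Δ0=2, Δ1=-2, Δ2=-2
row 1: diag=4, rhs=-24; c'=1/4, d'=-6
row 2: denom=4−1·1/4=15/4; d'=(0−1·-6)/(15/4)=8/5
back: M2=8/5
back: M1=-6−1/4·8/5=-32/5
M: M0=0, M1=-32/5, M2=8/5, M3=0
seg 0: a=-1, c=M0/2=0, d=(M1−M0)/(6·1)=-16/15, b=Δ0−h0·(2M0+M1)/6=46/15
seg 1: a=1, c=M1/2=-16/5, d=(M2−M1)/(6·1)=4/3, b=Δ1−h1·(2M1+M2)/6=-2/15
seg 2: a=-1, c=M2/2=4/5, d=(M3−M2)/(6·1)=-4/15, b=Δ2−h2·(2M2+M3)/6=-38/15
t_q=5/2 → seg 2, τ=1/2; S=-1+-38/15·τ+4/5·τ²+-4/15·τ³=-21/10

  seg 0: a=-1 b=46/15 c=0 d=-16/15
  seg 1: a=1 b=-2/15 c=-16/5 d=4/3
  seg 2: a=-1 b=-38/15 c=4/5 d=-4/15
S(5/2) = -21/10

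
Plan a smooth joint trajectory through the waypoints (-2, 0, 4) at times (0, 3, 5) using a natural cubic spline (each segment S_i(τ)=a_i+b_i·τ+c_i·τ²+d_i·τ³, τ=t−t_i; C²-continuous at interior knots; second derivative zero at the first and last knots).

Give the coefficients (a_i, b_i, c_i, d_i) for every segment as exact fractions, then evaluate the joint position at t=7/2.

Δ: Δ0=2/3, Δ1=2
row 1: diag=10, rhs=8; c'=1/5, d'=4/5
back: M1=4/5
M: M0=0, M1=4/5, M2=0
seg 0: a=-2, c=M0/2=0, d=(M1−M0)/(6·3)=2/45, b=Δ0−h0·(2M0+M1)/6=4/15
seg 1: a=0, c=M1/2=2/5, d=(M2−M1)/(6·2)=-1/15, b=Δ1−h1·(2M1+M2)/6=22/15
t_q=7/2 → seg 1, τ=1/2; S=0+22/15·τ+2/5·τ²+-1/15·τ³=33/40

  seg 0: a=-2 b=4/15 c=0 d=2/45
  seg 1: a=0 b=22/15 c=2/5 d=-1/15
S(7/2) = 33/40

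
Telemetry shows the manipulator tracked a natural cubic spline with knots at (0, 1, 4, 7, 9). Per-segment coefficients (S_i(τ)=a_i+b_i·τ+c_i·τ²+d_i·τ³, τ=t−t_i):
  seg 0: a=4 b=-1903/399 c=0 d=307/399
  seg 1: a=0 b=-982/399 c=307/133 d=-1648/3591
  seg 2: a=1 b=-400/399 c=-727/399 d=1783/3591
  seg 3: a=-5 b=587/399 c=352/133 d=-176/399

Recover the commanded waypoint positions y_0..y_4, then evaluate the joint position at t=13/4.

y_0 = S_0(0) = a_0 = 4
y_1 = S_1(0) = a_1 = 0
y_2 = S_2(0) = a_2 = 1
y_3 = S_3(0) = a_3 = -5
y_4 = S_3(2) = 5
t_q=13/4 is in segment 1 (τ=9/4); S_1(τ)=1959/2128

y_0=4 y_1=0 y_2=1 y_3=-5 y_4=5
S(13/4) = 1959/2128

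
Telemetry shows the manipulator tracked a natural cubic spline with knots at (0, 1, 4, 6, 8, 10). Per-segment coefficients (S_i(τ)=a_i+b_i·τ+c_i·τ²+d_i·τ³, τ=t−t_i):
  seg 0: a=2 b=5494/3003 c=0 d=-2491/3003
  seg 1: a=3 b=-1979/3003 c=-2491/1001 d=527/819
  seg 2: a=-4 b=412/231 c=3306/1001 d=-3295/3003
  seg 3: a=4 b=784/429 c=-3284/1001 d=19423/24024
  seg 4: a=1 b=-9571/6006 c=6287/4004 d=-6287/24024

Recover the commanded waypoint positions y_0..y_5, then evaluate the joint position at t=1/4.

y_0 = S_0(0) = a_0 = 2
y_1 = S_1(0) = a_1 = 3
y_2 = S_2(0) = a_2 = -4
y_3 = S_3(0) = a_3 = 4
y_4 = S_4(0) = a_4 = 1
y_5 = S_4(2) = 2
t_q=1/4 is in segment 0 (τ=1/4); S_0(τ)=156599/64064

y_0=2 y_1=3 y_2=-4 y_3=4 y_4=1 y_5=2
S(1/4) = 156599/64064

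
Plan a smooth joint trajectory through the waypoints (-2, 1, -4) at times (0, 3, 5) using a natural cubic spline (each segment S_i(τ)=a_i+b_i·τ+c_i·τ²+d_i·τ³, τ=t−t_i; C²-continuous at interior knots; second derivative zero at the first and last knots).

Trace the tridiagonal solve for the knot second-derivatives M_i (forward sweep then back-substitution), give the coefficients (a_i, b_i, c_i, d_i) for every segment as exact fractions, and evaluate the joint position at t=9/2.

  seg 0: a=-2 b=41/20 c=0 d=-7/60
  seg 1: a=1 b=-11/10 c=-21/20 d=7/40
S(9/2) = -155/64

Δ: Δ0=1, Δ1=-5/2
row 1: diag=10, rhs=-21; c'=1/5, d'=-21/10
back: M1=-21/10
M: M0=0, M1=-21/10, M2=0
seg 0: a=-2, c=M0/2=0, d=(M1−M0)/(6·3)=-7/60, b=Δ0−h0·(2M0+M1)/6=41/20
seg 1: a=1, c=M1/2=-21/20, d=(M2−M1)/(6·2)=7/40, b=Δ1−h1·(2M1+M2)/6=-11/10
t_q=9/2 → seg 1, τ=3/2; S=1+-11/10·τ+-21/20·τ²+7/40·τ³=-155/64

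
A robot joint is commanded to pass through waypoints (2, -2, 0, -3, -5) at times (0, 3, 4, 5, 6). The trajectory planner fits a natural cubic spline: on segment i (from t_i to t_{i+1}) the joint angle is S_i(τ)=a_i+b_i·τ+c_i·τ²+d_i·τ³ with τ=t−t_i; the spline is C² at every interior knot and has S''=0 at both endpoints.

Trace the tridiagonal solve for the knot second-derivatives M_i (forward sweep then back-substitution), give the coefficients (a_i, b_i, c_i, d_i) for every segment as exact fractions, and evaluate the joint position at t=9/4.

Δ: Δ0=-4/3, Δ1=2, Δ2=-3, Δ3=-2
row 1: diag=8, rhs=20; c'=1/8, d'=5/2
row 2: denom=4−1·1/8=31/8; d'=(-30−1·5/2)/(31/8)=-260/31
row 3: denom=4−1·8/31=116/31; d'=(6−1·-260/31)/(116/31)=223/58
back: M3=223/58
back: M2=-260/31−8/31·223/58=-272/29
back: M1=5/2−1/8·-272/29=213/58
M: M0=0, M1=213/58, M2=-272/29, M3=223/58, M4=0
seg 0: a=2, c=M0/2=0, d=(M1−M0)/(6·3)=71/348, b=Δ0−h0·(2M0+M1)/6=-1103/348
seg 1: a=-2, c=M1/2=213/116, d=(M2−M1)/(6·1)=-757/348, b=Δ1−h1·(2M1+M2)/6=407/174
seg 2: a=0, c=M2/2=-136/29, d=(M3−M2)/(6·1)=767/348, b=Δ2−h2·(2M2+M3)/6=-179/348
seg 3: a=-3, c=M3/2=223/116, d=(M4−M3)/(6·1)=-223/348, b=Δ3−h3·(2M3+M4)/6=-571/174
t_q=9/4 → seg 0, τ=9/4; S=2+-1103/348·τ+0·τ²+71/348·τ³=-20843/7424

  seg 0: a=2 b=-1103/348 c=0 d=71/348
  seg 1: a=-2 b=407/174 c=213/116 d=-757/348
  seg 2: a=0 b=-179/348 c=-136/29 d=767/348
  seg 3: a=-3 b=-571/174 c=223/116 d=-223/348
S(9/4) = -20843/7424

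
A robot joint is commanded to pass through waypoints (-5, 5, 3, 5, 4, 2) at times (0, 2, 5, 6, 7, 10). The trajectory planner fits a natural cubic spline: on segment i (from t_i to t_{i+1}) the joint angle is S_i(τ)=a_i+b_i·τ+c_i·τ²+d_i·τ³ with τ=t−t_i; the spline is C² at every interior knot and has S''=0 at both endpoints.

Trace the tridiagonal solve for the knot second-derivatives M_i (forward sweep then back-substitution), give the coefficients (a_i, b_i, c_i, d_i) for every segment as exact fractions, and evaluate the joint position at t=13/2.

Δ: Δ0=5, Δ1=-2/3, Δ2=2, Δ3=-1, Δ4=-2/3
row 1: diag=10, rhs=-34; c'=3/10, d'=-17/5
row 2: denom=8−3·3/10=71/10; d'=(16−3·-17/5)/(71/10)=262/71
row 3: denom=4−1·10/71=274/71; d'=(-18−1·262/71)/(274/71)=-770/137
row 4: denom=8−1·71/274=2121/274; d'=(2−1·-770/137)/(2121/274)=696/707
back: M4=696/707
back: M3=-770/137−71/274·696/707=-4154/707
back: M2=262/71−10/71·-4154/707=3194/707
back: M1=-17/5−3/10·3194/707=-3362/707
M: M0=0, M1=-3362/707, M2=3194/707, M3=-4154/707, M4=696/707, M5=0
seg 0: a=-5, c=M0/2=0, d=(M1−M0)/(6·2)=-1681/4242, b=Δ0−h0·(2M0+M1)/6=13967/2121
seg 1: a=5, c=M1/2=-1681/707, d=(M2−M1)/(6·3)=3278/6363, b=Δ1−h1·(2M1+M2)/6=3881/2121
seg 2: a=3, c=M2/2=1597/707, d=(M3−M2)/(6·1)=-3674/2121, b=Δ2−h2·(2M2+M3)/6=3125/2121
seg 3: a=5, c=M3/2=-2077/707, d=(M4−M3)/(6·1)=2425/2121, b=Δ3−h3·(2M3+M4)/6=1685/2121
seg 4: a=4, c=M4/2=348/707, d=(M5−M4)/(6·3)=-116/2121, b=Δ4−h4·(2M4+M5)/6=-3502/2121
t_q=13/2 → seg 3, τ=1/2; S=5+1685/2121·τ+-2077/707·τ²+2425/2121·τ³=3883/808

  seg 0: a=-5 b=13967/2121 c=0 d=-1681/4242
  seg 1: a=5 b=3881/2121 c=-1681/707 d=3278/6363
  seg 2: a=3 b=3125/2121 c=1597/707 d=-3674/2121
  seg 3: a=5 b=1685/2121 c=-2077/707 d=2425/2121
  seg 4: a=4 b=-3502/2121 c=348/707 d=-116/2121
S(13/2) = 3883/808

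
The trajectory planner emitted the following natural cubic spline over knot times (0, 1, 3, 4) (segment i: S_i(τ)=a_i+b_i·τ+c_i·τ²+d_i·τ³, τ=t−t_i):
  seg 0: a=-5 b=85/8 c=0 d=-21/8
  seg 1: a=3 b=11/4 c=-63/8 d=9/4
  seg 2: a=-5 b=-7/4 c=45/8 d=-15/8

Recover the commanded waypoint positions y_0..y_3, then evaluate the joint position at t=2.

y_0=-5 y_1=3 y_2=-5 y_3=-3
S(2) = 1/8

y_0 = S_0(0) = a_0 = -5
y_1 = S_1(0) = a_1 = 3
y_2 = S_2(0) = a_2 = -5
y_3 = S_2(1) = -3
t_q=2 is in segment 1 (τ=1); S_1(τ)=1/8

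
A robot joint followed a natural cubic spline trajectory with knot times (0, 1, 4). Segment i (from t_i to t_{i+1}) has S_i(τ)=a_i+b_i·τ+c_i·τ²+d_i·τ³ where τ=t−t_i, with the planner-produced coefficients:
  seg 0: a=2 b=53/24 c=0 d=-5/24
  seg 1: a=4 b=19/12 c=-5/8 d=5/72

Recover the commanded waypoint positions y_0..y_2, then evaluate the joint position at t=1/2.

y_0=2 y_1=4 y_2=5
S(1/2) = 197/64

y_0 = S_0(0) = a_0 = 2
y_1 = S_1(0) = a_1 = 4
y_2 = S_1(3) = 5
t_q=1/2 is in segment 0 (τ=1/2); S_0(τ)=197/64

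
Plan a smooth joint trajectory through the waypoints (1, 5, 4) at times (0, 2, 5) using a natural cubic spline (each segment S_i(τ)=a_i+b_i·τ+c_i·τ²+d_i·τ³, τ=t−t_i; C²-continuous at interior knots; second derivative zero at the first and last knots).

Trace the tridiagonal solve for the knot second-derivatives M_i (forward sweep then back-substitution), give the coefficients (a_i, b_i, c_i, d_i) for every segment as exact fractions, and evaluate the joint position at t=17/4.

Δ: Δ0=2, Δ1=-1/3
row 1: diag=10, rhs=-14; c'=3/10, d'=-7/5
back: M1=-7/5
M: M0=0, M1=-7/5, M2=0
seg 0: a=1, c=M0/2=0, d=(M1−M0)/(6·2)=-7/60, b=Δ0−h0·(2M0+M1)/6=37/15
seg 1: a=5, c=M1/2=-7/10, d=(M2−M1)/(6·3)=7/90, b=Δ1−h1·(2M1+M2)/6=16/15
t_q=17/4 → seg 1, τ=9/4; S=5+16/15·τ+-7/10·τ²+7/90·τ³=607/128

  seg 0: a=1 b=37/15 c=0 d=-7/60
  seg 1: a=5 b=16/15 c=-7/10 d=7/90
S(17/4) = 607/128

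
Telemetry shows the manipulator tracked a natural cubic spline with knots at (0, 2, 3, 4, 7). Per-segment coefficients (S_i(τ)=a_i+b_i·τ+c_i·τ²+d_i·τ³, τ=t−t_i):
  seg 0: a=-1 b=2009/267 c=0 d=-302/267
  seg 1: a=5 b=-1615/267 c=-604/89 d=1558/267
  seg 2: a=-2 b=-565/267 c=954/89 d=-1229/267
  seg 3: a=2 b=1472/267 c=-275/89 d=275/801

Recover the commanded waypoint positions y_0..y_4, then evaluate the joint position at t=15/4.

y_0=-1 y_1=5 y_2=-2 y_3=2 y_4=0
S(15/4) = 2851/5696

y_0 = S_0(0) = a_0 = -1
y_1 = S_1(0) = a_1 = 5
y_2 = S_2(0) = a_2 = -2
y_3 = S_3(0) = a_3 = 2
y_4 = S_3(3) = 0
t_q=15/4 is in segment 2 (τ=3/4); S_2(τ)=2851/5696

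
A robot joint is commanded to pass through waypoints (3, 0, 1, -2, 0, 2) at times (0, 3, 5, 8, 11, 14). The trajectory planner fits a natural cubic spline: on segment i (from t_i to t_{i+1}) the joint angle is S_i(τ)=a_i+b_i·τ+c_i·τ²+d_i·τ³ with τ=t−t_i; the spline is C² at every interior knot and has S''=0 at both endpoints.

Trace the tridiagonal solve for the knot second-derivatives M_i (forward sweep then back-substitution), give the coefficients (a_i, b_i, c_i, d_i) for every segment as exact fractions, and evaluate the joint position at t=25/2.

  seg 0: a=3 b=-529/330 c=0 d=199/2970
  seg 1: a=0 b=34/165 c=199/330 d=-301/1320
  seg 2: a=1 b=-13/110 c=-101/132 d=311/1980
  seg 3: a=-2 b=-103/220 c=107/165 d=-107/1188
  seg 4: a=0 b=109/110 c=-107/660 d=107/5940
S(25/2) = 2081/1760

Δ: Δ0=-1, Δ1=1/2, Δ2=-1, Δ3=2/3, Δ4=2/3
row 1: diag=10, rhs=9; c'=1/5, d'=9/10
row 2: denom=10−2·1/5=48/5; d'=(-9−2·9/10)/(48/5)=-9/8
row 3: denom=12−3·5/16=177/16; d'=(10−3·-9/8)/(177/16)=214/177
row 4: denom=12−3·16/59=660/59; d'=(0−3·214/177)/(660/59)=-107/330
back: M4=-107/330
back: M3=214/177−16/59·-107/330=214/165
back: M2=-9/8−5/16·214/165=-101/66
back: M1=9/10−1/5·-101/66=199/165
M: M0=0, M1=199/165, M2=-101/66, M3=214/165, M4=-107/330, M5=0
seg 0: a=3, c=M0/2=0, d=(M1−M0)/(6·3)=199/2970, b=Δ0−h0·(2M0+M1)/6=-529/330
seg 1: a=0, c=M1/2=199/330, d=(M2−M1)/(6·2)=-301/1320, b=Δ1−h1·(2M1+M2)/6=34/165
seg 2: a=1, c=M2/2=-101/132, d=(M3−M2)/(6·3)=311/1980, b=Δ2−h2·(2M2+M3)/6=-13/110
seg 3: a=-2, c=M3/2=107/165, d=(M4−M3)/(6·3)=-107/1188, b=Δ3−h3·(2M3+M4)/6=-103/220
seg 4: a=0, c=M4/2=-107/660, d=(M5−M4)/(6·3)=107/5940, b=Δ4−h4·(2M4+M5)/6=109/110
t_q=25/2 → seg 4, τ=3/2; S=0+109/110·τ+-107/660·τ²+107/5940·τ³=2081/1760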